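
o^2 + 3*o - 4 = (o - 1)*(o + 4)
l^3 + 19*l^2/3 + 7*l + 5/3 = (l + 1/3)*(l + 1)*(l + 5)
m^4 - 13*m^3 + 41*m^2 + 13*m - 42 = (m - 7)*(m - 6)*(m - 1)*(m + 1)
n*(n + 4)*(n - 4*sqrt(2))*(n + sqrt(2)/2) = n^4 - 7*sqrt(2)*n^3/2 + 4*n^3 - 14*sqrt(2)*n^2 - 4*n^2 - 16*n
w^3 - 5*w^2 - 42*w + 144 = (w - 8)*(w - 3)*(w + 6)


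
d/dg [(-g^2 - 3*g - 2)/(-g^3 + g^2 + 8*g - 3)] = (-g^4 - 6*g^3 - 11*g^2 + 10*g + 25)/(g^6 - 2*g^5 - 15*g^4 + 22*g^3 + 58*g^2 - 48*g + 9)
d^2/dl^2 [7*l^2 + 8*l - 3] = 14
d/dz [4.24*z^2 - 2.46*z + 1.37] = 8.48*z - 2.46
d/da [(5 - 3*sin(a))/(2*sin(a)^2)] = (3*sin(a) - 10)*cos(a)/(2*sin(a)^3)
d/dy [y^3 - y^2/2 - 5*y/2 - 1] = 3*y^2 - y - 5/2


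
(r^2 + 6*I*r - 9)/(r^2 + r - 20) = (r^2 + 6*I*r - 9)/(r^2 + r - 20)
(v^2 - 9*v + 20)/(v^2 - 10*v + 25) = (v - 4)/(v - 5)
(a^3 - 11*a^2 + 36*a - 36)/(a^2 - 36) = (a^2 - 5*a + 6)/(a + 6)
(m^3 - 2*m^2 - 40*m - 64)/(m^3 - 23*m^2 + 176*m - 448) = (m^2 + 6*m + 8)/(m^2 - 15*m + 56)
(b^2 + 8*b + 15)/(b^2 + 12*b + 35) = (b + 3)/(b + 7)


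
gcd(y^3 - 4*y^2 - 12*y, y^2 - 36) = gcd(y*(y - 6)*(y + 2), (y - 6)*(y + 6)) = y - 6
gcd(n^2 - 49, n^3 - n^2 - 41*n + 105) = n + 7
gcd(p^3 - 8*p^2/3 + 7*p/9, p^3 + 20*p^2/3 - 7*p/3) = p^2 - p/3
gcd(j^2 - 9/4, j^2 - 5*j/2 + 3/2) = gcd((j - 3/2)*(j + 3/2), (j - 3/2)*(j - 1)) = j - 3/2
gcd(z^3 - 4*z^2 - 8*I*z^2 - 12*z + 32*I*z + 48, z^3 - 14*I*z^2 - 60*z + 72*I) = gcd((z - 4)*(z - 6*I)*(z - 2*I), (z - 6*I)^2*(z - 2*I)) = z^2 - 8*I*z - 12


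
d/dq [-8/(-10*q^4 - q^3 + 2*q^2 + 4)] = 8*q*(-40*q^2 - 3*q + 4)/(10*q^4 + q^3 - 2*q^2 - 4)^2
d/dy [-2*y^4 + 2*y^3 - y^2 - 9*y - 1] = -8*y^3 + 6*y^2 - 2*y - 9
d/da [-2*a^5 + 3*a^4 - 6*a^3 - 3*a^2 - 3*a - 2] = -10*a^4 + 12*a^3 - 18*a^2 - 6*a - 3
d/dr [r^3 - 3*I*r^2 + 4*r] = 3*r^2 - 6*I*r + 4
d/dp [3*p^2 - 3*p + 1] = 6*p - 3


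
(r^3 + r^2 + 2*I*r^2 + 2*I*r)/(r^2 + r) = r + 2*I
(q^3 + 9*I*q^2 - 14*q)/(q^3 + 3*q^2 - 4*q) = (q^2 + 9*I*q - 14)/(q^2 + 3*q - 4)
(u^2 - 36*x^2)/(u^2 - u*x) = (u^2 - 36*x^2)/(u*(u - x))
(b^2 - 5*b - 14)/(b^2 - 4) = (b - 7)/(b - 2)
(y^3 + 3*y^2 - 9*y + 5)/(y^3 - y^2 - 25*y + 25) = (y - 1)/(y - 5)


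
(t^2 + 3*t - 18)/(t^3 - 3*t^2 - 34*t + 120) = (t - 3)/(t^2 - 9*t + 20)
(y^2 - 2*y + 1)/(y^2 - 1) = (y - 1)/(y + 1)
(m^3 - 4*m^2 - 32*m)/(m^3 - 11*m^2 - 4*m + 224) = m/(m - 7)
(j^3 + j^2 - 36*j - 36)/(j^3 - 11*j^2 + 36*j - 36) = (j^2 + 7*j + 6)/(j^2 - 5*j + 6)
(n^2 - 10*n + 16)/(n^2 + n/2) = 2*(n^2 - 10*n + 16)/(n*(2*n + 1))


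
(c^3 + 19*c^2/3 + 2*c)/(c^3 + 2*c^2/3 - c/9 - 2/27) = 9*c*(c + 6)/(9*c^2 + 3*c - 2)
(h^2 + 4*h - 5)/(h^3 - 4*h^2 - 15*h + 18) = (h + 5)/(h^2 - 3*h - 18)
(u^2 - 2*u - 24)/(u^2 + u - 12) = (u - 6)/(u - 3)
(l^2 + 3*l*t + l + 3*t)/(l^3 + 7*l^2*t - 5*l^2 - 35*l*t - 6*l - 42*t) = (l + 3*t)/(l^2 + 7*l*t - 6*l - 42*t)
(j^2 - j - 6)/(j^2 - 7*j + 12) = (j + 2)/(j - 4)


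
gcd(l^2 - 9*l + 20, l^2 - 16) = l - 4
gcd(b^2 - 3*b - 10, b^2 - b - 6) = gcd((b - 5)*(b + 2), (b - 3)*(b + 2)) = b + 2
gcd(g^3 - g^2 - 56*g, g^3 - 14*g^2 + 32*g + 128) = g - 8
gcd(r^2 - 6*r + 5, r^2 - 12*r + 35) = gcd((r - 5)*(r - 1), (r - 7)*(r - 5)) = r - 5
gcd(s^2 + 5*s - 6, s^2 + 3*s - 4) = s - 1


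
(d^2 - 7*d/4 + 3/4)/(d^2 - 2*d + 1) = (d - 3/4)/(d - 1)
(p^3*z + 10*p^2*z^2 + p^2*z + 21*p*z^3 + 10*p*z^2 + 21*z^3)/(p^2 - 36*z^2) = z*(p^3 + 10*p^2*z + p^2 + 21*p*z^2 + 10*p*z + 21*z^2)/(p^2 - 36*z^2)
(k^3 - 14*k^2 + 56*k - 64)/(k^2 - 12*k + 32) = k - 2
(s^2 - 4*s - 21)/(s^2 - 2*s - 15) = (s - 7)/(s - 5)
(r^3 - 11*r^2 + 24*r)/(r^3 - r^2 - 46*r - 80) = r*(r - 3)/(r^2 + 7*r + 10)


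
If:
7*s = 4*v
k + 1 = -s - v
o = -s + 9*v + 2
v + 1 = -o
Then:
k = -1/2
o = -15/22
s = -2/11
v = -7/22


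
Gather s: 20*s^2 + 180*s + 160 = 20*s^2 + 180*s + 160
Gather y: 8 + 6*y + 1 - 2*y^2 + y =-2*y^2 + 7*y + 9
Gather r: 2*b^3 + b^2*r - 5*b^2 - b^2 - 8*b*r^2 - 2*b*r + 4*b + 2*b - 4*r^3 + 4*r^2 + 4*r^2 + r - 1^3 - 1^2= 2*b^3 - 6*b^2 + 6*b - 4*r^3 + r^2*(8 - 8*b) + r*(b^2 - 2*b + 1) - 2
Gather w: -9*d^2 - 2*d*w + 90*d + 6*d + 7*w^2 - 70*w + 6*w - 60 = -9*d^2 + 96*d + 7*w^2 + w*(-2*d - 64) - 60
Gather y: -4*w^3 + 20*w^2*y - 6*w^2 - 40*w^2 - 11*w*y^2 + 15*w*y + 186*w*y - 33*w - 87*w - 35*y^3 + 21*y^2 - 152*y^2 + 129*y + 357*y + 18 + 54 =-4*w^3 - 46*w^2 - 120*w - 35*y^3 + y^2*(-11*w - 131) + y*(20*w^2 + 201*w + 486) + 72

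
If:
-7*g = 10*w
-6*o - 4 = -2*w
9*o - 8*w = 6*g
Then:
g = -12/5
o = -8/75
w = 42/25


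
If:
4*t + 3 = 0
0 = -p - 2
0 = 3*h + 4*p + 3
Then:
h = 5/3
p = -2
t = -3/4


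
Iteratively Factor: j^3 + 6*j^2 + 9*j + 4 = (j + 1)*(j^2 + 5*j + 4) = (j + 1)^2*(j + 4)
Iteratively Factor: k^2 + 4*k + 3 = (k + 3)*(k + 1)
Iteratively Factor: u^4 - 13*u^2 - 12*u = (u + 1)*(u^3 - u^2 - 12*u) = (u - 4)*(u + 1)*(u^2 + 3*u) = (u - 4)*(u + 1)*(u + 3)*(u)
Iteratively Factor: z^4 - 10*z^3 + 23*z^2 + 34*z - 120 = (z + 2)*(z^3 - 12*z^2 + 47*z - 60) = (z - 3)*(z + 2)*(z^2 - 9*z + 20) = (z - 4)*(z - 3)*(z + 2)*(z - 5)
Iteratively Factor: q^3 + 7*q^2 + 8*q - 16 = (q + 4)*(q^2 + 3*q - 4) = (q + 4)^2*(q - 1)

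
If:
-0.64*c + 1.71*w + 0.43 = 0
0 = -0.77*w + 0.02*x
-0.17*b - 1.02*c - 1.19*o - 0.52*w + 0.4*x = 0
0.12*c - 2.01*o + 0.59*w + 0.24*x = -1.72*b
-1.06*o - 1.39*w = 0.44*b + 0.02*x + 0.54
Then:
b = -0.53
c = 0.72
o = -0.33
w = 0.02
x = 0.66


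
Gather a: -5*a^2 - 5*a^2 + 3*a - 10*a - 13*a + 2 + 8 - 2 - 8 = -10*a^2 - 20*a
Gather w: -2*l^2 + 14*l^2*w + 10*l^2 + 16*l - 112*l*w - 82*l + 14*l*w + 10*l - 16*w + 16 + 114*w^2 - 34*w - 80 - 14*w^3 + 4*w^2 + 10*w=8*l^2 - 56*l - 14*w^3 + 118*w^2 + w*(14*l^2 - 98*l - 40) - 64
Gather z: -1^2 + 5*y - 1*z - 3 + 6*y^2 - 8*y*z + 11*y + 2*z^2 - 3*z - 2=6*y^2 + 16*y + 2*z^2 + z*(-8*y - 4) - 6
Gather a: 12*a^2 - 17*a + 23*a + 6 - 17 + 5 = 12*a^2 + 6*a - 6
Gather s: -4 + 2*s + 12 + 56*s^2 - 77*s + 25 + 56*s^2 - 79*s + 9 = 112*s^2 - 154*s + 42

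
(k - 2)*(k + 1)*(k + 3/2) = k^3 + k^2/2 - 7*k/2 - 3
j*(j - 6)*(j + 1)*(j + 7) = j^4 + 2*j^3 - 41*j^2 - 42*j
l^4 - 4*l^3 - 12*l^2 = l^2*(l - 6)*(l + 2)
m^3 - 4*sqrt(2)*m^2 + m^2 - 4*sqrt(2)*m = m*(m + 1)*(m - 4*sqrt(2))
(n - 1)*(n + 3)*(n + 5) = n^3 + 7*n^2 + 7*n - 15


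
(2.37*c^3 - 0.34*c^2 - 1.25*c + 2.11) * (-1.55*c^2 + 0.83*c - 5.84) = -3.6735*c^5 + 2.4941*c^4 - 12.1855*c^3 - 2.3224*c^2 + 9.0513*c - 12.3224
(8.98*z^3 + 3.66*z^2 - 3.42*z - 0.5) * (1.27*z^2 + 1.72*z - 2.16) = 11.4046*z^5 + 20.0938*z^4 - 17.445*z^3 - 14.423*z^2 + 6.5272*z + 1.08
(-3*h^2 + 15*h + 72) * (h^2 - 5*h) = -3*h^4 + 30*h^3 - 3*h^2 - 360*h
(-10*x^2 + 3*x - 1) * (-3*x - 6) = 30*x^3 + 51*x^2 - 15*x + 6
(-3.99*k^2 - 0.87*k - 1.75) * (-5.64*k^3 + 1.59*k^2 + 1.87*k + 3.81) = 22.5036*k^5 - 1.4373*k^4 + 1.0254*k^3 - 19.6113*k^2 - 6.5872*k - 6.6675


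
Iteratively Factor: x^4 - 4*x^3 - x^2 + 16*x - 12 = (x - 3)*(x^3 - x^2 - 4*x + 4) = (x - 3)*(x + 2)*(x^2 - 3*x + 2) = (x - 3)*(x - 2)*(x + 2)*(x - 1)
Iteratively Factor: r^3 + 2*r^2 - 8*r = (r)*(r^2 + 2*r - 8) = r*(r - 2)*(r + 4)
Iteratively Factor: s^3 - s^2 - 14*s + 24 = (s - 3)*(s^2 + 2*s - 8) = (s - 3)*(s + 4)*(s - 2)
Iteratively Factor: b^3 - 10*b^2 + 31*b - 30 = (b - 2)*(b^2 - 8*b + 15) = (b - 5)*(b - 2)*(b - 3)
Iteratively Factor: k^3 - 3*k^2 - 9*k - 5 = (k + 1)*(k^2 - 4*k - 5) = (k - 5)*(k + 1)*(k + 1)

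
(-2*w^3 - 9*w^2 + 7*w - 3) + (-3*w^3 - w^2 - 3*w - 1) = -5*w^3 - 10*w^2 + 4*w - 4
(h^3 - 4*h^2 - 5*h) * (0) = 0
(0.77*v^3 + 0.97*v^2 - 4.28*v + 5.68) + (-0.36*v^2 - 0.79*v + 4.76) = 0.77*v^3 + 0.61*v^2 - 5.07*v + 10.44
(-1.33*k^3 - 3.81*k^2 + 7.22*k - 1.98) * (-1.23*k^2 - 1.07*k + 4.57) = 1.6359*k^5 + 6.1094*k^4 - 10.882*k^3 - 22.7017*k^2 + 35.114*k - 9.0486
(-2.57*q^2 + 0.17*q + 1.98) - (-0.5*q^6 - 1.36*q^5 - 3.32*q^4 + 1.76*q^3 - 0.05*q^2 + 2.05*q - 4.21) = 0.5*q^6 + 1.36*q^5 + 3.32*q^4 - 1.76*q^3 - 2.52*q^2 - 1.88*q + 6.19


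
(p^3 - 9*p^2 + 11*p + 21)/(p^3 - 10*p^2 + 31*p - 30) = (p^2 - 6*p - 7)/(p^2 - 7*p + 10)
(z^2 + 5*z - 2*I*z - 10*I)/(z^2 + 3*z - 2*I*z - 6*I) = (z + 5)/(z + 3)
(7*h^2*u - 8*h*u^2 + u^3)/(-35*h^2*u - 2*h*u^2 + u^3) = (-h + u)/(5*h + u)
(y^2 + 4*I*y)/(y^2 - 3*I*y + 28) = y/(y - 7*I)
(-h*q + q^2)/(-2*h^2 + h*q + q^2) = q/(2*h + q)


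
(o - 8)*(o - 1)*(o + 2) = o^3 - 7*o^2 - 10*o + 16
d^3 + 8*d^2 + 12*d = d*(d + 2)*(d + 6)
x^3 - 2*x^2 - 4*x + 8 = (x - 2)^2*(x + 2)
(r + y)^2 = r^2 + 2*r*y + y^2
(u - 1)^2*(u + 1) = u^3 - u^2 - u + 1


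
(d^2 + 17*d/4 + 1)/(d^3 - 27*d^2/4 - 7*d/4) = (d + 4)/(d*(d - 7))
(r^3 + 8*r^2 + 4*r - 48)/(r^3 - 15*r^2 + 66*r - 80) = (r^2 + 10*r + 24)/(r^2 - 13*r + 40)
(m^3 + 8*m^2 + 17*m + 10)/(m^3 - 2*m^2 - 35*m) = (m^2 + 3*m + 2)/(m*(m - 7))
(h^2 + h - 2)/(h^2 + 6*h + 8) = (h - 1)/(h + 4)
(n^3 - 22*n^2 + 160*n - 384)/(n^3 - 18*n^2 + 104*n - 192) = (n - 8)/(n - 4)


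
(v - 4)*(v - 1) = v^2 - 5*v + 4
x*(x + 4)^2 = x^3 + 8*x^2 + 16*x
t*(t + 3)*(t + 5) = t^3 + 8*t^2 + 15*t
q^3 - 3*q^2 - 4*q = q*(q - 4)*(q + 1)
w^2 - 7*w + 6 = (w - 6)*(w - 1)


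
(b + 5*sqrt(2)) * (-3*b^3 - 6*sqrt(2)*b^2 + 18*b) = -3*b^4 - 21*sqrt(2)*b^3 - 42*b^2 + 90*sqrt(2)*b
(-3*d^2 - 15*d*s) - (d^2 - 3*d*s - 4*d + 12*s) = -4*d^2 - 12*d*s + 4*d - 12*s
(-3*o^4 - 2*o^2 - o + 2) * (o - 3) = -3*o^5 + 9*o^4 - 2*o^3 + 5*o^2 + 5*o - 6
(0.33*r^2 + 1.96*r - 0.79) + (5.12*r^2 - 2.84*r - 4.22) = 5.45*r^2 - 0.88*r - 5.01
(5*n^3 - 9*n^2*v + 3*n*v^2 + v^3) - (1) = 5*n^3 - 9*n^2*v + 3*n*v^2 + v^3 - 1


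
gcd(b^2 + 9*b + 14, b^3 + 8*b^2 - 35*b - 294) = b + 7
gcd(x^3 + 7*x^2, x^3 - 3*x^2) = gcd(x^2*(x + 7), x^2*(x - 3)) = x^2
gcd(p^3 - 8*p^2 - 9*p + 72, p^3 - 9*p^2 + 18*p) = p - 3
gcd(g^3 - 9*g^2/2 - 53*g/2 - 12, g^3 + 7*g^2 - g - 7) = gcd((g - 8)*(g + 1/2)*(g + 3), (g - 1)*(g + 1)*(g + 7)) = 1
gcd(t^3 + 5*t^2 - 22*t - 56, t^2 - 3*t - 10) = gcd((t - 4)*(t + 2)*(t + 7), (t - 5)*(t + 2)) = t + 2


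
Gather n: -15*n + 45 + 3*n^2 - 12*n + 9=3*n^2 - 27*n + 54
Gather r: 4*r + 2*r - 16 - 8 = 6*r - 24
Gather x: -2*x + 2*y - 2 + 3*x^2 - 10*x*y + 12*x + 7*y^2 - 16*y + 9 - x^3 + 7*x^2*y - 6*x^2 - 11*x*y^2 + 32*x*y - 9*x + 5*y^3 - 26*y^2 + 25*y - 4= -x^3 + x^2*(7*y - 3) + x*(-11*y^2 + 22*y + 1) + 5*y^3 - 19*y^2 + 11*y + 3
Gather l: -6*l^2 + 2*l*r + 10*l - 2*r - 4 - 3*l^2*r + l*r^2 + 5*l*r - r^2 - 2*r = l^2*(-3*r - 6) + l*(r^2 + 7*r + 10) - r^2 - 4*r - 4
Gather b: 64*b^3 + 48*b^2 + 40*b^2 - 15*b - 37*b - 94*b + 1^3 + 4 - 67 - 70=64*b^3 + 88*b^2 - 146*b - 132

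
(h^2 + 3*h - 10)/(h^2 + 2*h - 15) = (h - 2)/(h - 3)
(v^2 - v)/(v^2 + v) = (v - 1)/(v + 1)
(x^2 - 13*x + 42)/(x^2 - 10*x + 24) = (x - 7)/(x - 4)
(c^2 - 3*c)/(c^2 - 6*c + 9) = c/(c - 3)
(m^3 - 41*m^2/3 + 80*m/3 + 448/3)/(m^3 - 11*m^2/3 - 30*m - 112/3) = (m - 8)/(m + 2)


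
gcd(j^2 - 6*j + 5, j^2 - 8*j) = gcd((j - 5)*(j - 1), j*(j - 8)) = 1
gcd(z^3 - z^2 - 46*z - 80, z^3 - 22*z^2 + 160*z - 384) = z - 8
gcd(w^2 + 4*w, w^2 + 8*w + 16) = w + 4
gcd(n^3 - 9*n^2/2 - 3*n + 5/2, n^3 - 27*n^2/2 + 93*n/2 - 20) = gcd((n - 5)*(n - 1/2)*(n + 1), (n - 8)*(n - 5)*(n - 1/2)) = n^2 - 11*n/2 + 5/2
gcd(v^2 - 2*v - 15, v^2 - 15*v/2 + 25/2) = v - 5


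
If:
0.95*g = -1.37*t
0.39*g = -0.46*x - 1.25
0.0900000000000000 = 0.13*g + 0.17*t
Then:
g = 7.43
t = -5.15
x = -9.01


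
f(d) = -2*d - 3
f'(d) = -2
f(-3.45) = 3.90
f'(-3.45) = -2.00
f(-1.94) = 0.88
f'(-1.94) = -2.00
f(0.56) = -4.12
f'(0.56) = -2.00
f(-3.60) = 4.20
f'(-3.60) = -2.00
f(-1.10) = -0.80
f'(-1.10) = -2.00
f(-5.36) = 7.72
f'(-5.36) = -2.00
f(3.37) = -9.74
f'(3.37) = -2.00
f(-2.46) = 1.92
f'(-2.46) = -2.00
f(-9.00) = 15.00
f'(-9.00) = -2.00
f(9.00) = -21.00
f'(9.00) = -2.00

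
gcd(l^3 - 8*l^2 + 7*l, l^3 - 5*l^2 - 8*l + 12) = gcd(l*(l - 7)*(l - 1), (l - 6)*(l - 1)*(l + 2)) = l - 1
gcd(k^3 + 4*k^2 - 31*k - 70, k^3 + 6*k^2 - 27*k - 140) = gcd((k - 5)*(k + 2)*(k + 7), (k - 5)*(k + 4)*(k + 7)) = k^2 + 2*k - 35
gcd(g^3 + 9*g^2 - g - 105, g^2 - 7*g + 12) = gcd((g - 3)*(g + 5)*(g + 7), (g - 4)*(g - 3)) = g - 3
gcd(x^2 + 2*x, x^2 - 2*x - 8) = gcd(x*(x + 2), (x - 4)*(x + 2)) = x + 2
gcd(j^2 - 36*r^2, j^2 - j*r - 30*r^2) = -j + 6*r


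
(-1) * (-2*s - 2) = 2*s + 2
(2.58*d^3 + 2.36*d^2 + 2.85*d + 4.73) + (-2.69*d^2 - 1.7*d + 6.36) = 2.58*d^3 - 0.33*d^2 + 1.15*d + 11.09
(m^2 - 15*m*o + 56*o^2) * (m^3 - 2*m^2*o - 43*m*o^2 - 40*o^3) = m^5 - 17*m^4*o + 43*m^3*o^2 + 493*m^2*o^3 - 1808*m*o^4 - 2240*o^5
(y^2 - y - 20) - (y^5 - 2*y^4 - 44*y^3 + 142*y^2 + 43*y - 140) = -y^5 + 2*y^4 + 44*y^3 - 141*y^2 - 44*y + 120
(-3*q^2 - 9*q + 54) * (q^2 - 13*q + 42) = -3*q^4 + 30*q^3 + 45*q^2 - 1080*q + 2268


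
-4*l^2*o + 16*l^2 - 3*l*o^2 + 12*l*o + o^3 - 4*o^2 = (-4*l + o)*(l + o)*(o - 4)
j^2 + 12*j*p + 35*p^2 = (j + 5*p)*(j + 7*p)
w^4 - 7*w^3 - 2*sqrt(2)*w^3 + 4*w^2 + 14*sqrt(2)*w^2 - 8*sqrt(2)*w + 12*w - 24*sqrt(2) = (w - 6)*(w - 2)*(w + 1)*(w - 2*sqrt(2))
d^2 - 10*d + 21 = (d - 7)*(d - 3)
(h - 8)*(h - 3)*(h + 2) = h^3 - 9*h^2 + 2*h + 48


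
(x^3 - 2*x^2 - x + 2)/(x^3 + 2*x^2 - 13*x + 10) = (x + 1)/(x + 5)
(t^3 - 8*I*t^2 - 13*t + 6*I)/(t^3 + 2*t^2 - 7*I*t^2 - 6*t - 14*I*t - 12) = (t - I)/(t + 2)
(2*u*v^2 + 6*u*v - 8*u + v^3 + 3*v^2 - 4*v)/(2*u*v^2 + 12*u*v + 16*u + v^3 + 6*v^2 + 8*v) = (v - 1)/(v + 2)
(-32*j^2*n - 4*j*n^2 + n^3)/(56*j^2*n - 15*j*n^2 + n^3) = (-4*j - n)/(7*j - n)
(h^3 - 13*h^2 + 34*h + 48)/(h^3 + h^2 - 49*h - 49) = (h^2 - 14*h + 48)/(h^2 - 49)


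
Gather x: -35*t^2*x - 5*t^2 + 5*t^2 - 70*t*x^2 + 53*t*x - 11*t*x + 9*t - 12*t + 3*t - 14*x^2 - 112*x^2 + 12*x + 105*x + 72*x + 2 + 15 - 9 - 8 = x^2*(-70*t - 126) + x*(-35*t^2 + 42*t + 189)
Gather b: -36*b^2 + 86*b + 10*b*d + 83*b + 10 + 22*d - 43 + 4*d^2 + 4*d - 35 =-36*b^2 + b*(10*d + 169) + 4*d^2 + 26*d - 68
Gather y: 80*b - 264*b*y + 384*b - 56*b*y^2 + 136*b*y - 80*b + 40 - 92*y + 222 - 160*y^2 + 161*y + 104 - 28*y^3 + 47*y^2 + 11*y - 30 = 384*b - 28*y^3 + y^2*(-56*b - 113) + y*(80 - 128*b) + 336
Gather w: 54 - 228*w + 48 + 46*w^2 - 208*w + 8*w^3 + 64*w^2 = 8*w^3 + 110*w^2 - 436*w + 102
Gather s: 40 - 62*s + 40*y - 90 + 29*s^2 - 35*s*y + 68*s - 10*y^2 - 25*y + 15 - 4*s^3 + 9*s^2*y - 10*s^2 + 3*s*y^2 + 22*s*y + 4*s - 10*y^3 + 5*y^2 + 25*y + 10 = -4*s^3 + s^2*(9*y + 19) + s*(3*y^2 - 13*y + 10) - 10*y^3 - 5*y^2 + 40*y - 25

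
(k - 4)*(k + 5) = k^2 + k - 20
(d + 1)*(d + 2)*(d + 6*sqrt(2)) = d^3 + 3*d^2 + 6*sqrt(2)*d^2 + 2*d + 18*sqrt(2)*d + 12*sqrt(2)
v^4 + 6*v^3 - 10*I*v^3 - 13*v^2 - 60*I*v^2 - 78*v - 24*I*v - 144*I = (v + 6)*(v - 8*I)*(v - 3*I)*(v + I)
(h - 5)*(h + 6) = h^2 + h - 30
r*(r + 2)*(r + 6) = r^3 + 8*r^2 + 12*r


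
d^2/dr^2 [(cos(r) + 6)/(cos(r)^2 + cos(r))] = (-(cos(r) + 1)^2*cos(r)^3 + (cos(r) + 1)*(12*cos(r) + 27*cos(2*r) + 4*cos(3*r) - 1)*cos(r)/2 + 2*(cos(r) + 6)*(2*cos(r) + 1)^2*sin(r)^2)/((cos(r) + 1)^3*cos(r)^3)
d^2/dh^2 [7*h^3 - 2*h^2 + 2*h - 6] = 42*h - 4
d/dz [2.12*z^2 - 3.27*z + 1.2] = 4.24*z - 3.27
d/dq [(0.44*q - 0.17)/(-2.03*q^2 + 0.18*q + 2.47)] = (0.8932*q^2 - 0.6902*q + 1.1174)/(4.1209*q^4 - 0.7308*q^3 - 9.9958*q^2 + 0.8892*q + 6.1009)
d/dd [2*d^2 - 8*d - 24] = 4*d - 8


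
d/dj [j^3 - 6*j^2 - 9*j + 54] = 3*j^2 - 12*j - 9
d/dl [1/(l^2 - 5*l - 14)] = (5 - 2*l)/(-l^2 + 5*l + 14)^2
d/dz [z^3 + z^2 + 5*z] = 3*z^2 + 2*z + 5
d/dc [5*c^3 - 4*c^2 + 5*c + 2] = 15*c^2 - 8*c + 5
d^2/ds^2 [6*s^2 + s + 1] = 12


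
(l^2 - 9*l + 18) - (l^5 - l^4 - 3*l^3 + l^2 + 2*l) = -l^5 + l^4 + 3*l^3 - 11*l + 18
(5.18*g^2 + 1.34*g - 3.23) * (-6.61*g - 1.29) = -34.2398*g^3 - 15.5396*g^2 + 19.6217*g + 4.1667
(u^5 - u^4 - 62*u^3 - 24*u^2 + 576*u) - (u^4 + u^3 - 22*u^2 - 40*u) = u^5 - 2*u^4 - 63*u^3 - 2*u^2 + 616*u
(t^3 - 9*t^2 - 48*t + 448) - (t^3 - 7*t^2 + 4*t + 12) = -2*t^2 - 52*t + 436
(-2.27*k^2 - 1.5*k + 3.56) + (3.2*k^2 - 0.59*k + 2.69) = 0.93*k^2 - 2.09*k + 6.25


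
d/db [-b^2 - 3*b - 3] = -2*b - 3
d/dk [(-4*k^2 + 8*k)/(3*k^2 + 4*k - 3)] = 8*(-5*k^2 + 3*k - 3)/(9*k^4 + 24*k^3 - 2*k^2 - 24*k + 9)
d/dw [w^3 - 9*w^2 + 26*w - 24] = 3*w^2 - 18*w + 26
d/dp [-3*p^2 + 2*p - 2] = 2 - 6*p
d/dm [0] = 0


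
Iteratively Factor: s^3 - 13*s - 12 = (s - 4)*(s^2 + 4*s + 3) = (s - 4)*(s + 3)*(s + 1)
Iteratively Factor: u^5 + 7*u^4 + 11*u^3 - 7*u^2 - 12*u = (u + 4)*(u^4 + 3*u^3 - u^2 - 3*u) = (u + 1)*(u + 4)*(u^3 + 2*u^2 - 3*u) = (u - 1)*(u + 1)*(u + 4)*(u^2 + 3*u) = u*(u - 1)*(u + 1)*(u + 4)*(u + 3)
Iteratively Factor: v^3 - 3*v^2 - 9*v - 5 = (v - 5)*(v^2 + 2*v + 1) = (v - 5)*(v + 1)*(v + 1)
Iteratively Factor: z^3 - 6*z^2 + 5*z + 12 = (z + 1)*(z^2 - 7*z + 12) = (z - 3)*(z + 1)*(z - 4)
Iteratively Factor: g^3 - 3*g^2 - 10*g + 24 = (g + 3)*(g^2 - 6*g + 8) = (g - 4)*(g + 3)*(g - 2)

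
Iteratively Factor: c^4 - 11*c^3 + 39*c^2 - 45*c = (c - 3)*(c^3 - 8*c^2 + 15*c) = (c - 3)^2*(c^2 - 5*c) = c*(c - 3)^2*(c - 5)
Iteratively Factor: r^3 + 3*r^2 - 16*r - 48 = (r + 3)*(r^2 - 16) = (r - 4)*(r + 3)*(r + 4)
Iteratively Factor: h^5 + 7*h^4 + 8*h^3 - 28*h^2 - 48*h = (h - 2)*(h^4 + 9*h^3 + 26*h^2 + 24*h) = h*(h - 2)*(h^3 + 9*h^2 + 26*h + 24) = h*(h - 2)*(h + 3)*(h^2 + 6*h + 8) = h*(h - 2)*(h + 2)*(h + 3)*(h + 4)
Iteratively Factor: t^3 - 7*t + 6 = (t - 1)*(t^2 + t - 6) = (t - 2)*(t - 1)*(t + 3)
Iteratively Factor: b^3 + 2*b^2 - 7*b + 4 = (b - 1)*(b^2 + 3*b - 4) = (b - 1)*(b + 4)*(b - 1)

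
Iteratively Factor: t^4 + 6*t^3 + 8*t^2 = (t)*(t^3 + 6*t^2 + 8*t) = t^2*(t^2 + 6*t + 8) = t^2*(t + 4)*(t + 2)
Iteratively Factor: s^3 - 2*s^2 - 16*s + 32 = (s + 4)*(s^2 - 6*s + 8) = (s - 2)*(s + 4)*(s - 4)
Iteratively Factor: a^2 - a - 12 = (a - 4)*(a + 3)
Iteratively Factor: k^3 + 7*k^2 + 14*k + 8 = (k + 1)*(k^2 + 6*k + 8) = (k + 1)*(k + 2)*(k + 4)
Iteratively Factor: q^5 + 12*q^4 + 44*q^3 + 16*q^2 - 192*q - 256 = (q + 4)*(q^4 + 8*q^3 + 12*q^2 - 32*q - 64) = (q - 2)*(q + 4)*(q^3 + 10*q^2 + 32*q + 32) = (q - 2)*(q + 4)^2*(q^2 + 6*q + 8) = (q - 2)*(q + 4)^3*(q + 2)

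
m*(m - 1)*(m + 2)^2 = m^4 + 3*m^3 - 4*m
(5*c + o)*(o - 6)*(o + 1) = 5*c*o^2 - 25*c*o - 30*c + o^3 - 5*o^2 - 6*o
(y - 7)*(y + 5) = y^2 - 2*y - 35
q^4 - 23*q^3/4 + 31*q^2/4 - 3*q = q*(q - 4)*(q - 1)*(q - 3/4)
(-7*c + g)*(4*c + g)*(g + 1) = -28*c^2*g - 28*c^2 - 3*c*g^2 - 3*c*g + g^3 + g^2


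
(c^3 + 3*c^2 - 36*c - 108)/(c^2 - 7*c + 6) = (c^2 + 9*c + 18)/(c - 1)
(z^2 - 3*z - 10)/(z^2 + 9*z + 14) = (z - 5)/(z + 7)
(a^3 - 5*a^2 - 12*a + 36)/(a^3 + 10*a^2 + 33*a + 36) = (a^2 - 8*a + 12)/(a^2 + 7*a + 12)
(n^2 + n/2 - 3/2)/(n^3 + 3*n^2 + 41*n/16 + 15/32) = 16*(n - 1)/(16*n^2 + 24*n + 5)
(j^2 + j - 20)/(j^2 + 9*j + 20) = (j - 4)/(j + 4)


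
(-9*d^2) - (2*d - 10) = -9*d^2 - 2*d + 10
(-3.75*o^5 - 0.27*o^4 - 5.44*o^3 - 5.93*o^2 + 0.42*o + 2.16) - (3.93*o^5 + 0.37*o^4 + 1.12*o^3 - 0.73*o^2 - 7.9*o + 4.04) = -7.68*o^5 - 0.64*o^4 - 6.56*o^3 - 5.2*o^2 + 8.32*o - 1.88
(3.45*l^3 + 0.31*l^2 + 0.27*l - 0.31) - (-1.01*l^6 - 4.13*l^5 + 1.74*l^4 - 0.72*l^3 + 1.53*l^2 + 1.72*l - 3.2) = 1.01*l^6 + 4.13*l^5 - 1.74*l^4 + 4.17*l^3 - 1.22*l^2 - 1.45*l + 2.89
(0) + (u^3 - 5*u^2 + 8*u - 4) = u^3 - 5*u^2 + 8*u - 4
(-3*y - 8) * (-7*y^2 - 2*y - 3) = 21*y^3 + 62*y^2 + 25*y + 24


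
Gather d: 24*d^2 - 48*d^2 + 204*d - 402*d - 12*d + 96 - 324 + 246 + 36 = -24*d^2 - 210*d + 54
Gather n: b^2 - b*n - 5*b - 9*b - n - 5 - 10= b^2 - 14*b + n*(-b - 1) - 15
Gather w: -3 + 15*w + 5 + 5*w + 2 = 20*w + 4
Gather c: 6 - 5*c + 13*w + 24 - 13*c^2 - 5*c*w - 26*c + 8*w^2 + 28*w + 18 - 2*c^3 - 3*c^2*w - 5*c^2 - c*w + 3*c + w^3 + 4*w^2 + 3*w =-2*c^3 + c^2*(-3*w - 18) + c*(-6*w - 28) + w^3 + 12*w^2 + 44*w + 48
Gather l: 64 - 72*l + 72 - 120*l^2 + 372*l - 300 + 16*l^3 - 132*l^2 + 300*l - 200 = 16*l^3 - 252*l^2 + 600*l - 364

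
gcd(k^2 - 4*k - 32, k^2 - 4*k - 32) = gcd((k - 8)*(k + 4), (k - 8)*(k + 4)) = k^2 - 4*k - 32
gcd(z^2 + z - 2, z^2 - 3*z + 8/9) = 1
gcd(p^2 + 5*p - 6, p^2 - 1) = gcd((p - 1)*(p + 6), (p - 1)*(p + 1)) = p - 1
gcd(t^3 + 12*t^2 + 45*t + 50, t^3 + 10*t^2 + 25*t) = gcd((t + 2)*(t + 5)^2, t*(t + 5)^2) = t^2 + 10*t + 25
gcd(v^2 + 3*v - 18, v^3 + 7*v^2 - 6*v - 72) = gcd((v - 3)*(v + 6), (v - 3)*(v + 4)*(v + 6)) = v^2 + 3*v - 18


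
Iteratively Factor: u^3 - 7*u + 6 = (u - 1)*(u^2 + u - 6) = (u - 2)*(u - 1)*(u + 3)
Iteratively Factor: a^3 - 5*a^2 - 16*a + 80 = (a + 4)*(a^2 - 9*a + 20) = (a - 4)*(a + 4)*(a - 5)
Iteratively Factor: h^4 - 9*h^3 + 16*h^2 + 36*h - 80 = (h - 5)*(h^3 - 4*h^2 - 4*h + 16) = (h - 5)*(h - 2)*(h^2 - 2*h - 8) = (h - 5)*(h - 4)*(h - 2)*(h + 2)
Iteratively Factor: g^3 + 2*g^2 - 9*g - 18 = (g + 2)*(g^2 - 9) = (g + 2)*(g + 3)*(g - 3)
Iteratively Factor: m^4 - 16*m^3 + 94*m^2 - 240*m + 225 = (m - 3)*(m^3 - 13*m^2 + 55*m - 75) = (m - 5)*(m - 3)*(m^2 - 8*m + 15) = (m - 5)*(m - 3)^2*(m - 5)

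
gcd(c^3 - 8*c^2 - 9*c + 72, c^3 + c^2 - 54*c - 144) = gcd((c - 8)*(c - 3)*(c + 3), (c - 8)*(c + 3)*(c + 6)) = c^2 - 5*c - 24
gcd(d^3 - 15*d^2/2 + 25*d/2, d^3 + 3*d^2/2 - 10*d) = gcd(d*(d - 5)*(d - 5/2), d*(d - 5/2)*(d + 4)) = d^2 - 5*d/2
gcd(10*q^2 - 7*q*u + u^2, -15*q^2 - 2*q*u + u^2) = 5*q - u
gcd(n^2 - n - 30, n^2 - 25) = n + 5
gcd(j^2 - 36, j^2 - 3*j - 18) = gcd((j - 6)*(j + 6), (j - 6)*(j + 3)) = j - 6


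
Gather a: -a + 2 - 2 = -a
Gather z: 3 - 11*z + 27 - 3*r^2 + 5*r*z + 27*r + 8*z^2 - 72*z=-3*r^2 + 27*r + 8*z^2 + z*(5*r - 83) + 30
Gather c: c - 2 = c - 2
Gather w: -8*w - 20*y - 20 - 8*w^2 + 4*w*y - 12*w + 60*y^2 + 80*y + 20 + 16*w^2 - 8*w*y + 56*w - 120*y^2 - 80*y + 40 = 8*w^2 + w*(36 - 4*y) - 60*y^2 - 20*y + 40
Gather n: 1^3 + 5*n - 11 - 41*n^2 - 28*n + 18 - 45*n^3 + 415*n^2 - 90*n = -45*n^3 + 374*n^2 - 113*n + 8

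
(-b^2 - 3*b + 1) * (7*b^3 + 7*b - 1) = -7*b^5 - 21*b^4 - 20*b^2 + 10*b - 1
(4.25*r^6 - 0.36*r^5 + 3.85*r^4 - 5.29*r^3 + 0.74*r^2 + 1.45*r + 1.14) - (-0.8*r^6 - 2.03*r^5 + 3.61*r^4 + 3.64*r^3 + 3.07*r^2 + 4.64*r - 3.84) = 5.05*r^6 + 1.67*r^5 + 0.24*r^4 - 8.93*r^3 - 2.33*r^2 - 3.19*r + 4.98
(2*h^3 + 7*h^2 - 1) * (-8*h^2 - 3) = -16*h^5 - 56*h^4 - 6*h^3 - 13*h^2 + 3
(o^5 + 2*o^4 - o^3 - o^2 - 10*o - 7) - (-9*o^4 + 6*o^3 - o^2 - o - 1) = o^5 + 11*o^4 - 7*o^3 - 9*o - 6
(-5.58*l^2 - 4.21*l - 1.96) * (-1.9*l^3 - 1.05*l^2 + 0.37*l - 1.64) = 10.602*l^5 + 13.858*l^4 + 6.0799*l^3 + 9.6515*l^2 + 6.1792*l + 3.2144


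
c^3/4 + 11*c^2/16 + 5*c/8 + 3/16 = (c/4 + 1/4)*(c + 3/4)*(c + 1)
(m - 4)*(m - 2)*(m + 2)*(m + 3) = m^4 - m^3 - 16*m^2 + 4*m + 48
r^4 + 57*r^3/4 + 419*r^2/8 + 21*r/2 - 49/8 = (r - 1/4)*(r + 1/2)*(r + 7)^2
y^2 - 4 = (y - 2)*(y + 2)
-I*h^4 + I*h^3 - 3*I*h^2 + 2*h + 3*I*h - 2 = (h - 1)*(h - 2*I)*(h + I)*(-I*h + 1)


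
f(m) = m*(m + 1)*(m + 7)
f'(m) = m*(m + 1) + m*(m + 7) + (m + 1)*(m + 7) = 3*m^2 + 16*m + 7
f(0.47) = 5.16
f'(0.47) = 15.18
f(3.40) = 155.58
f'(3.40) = 96.08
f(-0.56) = -1.59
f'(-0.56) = -1.02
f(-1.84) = 7.98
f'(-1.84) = -12.28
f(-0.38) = -1.56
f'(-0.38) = 1.35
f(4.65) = 306.07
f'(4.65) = 146.27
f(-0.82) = -0.91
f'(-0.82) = -4.10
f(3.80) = 196.99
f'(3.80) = 111.12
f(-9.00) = -144.00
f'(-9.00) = 106.00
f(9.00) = 1440.00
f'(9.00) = 394.00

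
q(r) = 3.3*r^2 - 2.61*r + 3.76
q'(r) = 6.6*r - 2.61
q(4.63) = 62.42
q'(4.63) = 27.95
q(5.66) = 94.70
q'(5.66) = 34.75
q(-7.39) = 203.27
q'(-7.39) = -51.38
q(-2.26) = 26.51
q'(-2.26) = -17.53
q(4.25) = 52.27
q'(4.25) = 25.44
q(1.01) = 4.49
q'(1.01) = 4.06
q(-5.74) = 127.47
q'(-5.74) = -40.49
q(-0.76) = 7.65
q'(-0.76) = -7.63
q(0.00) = 3.76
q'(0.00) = -2.61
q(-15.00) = 785.41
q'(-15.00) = -101.61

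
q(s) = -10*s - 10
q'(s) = -10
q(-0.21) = -7.90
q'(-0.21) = -10.00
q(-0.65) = -3.50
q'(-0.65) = -10.00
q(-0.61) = -3.90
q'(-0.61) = -10.00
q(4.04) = -50.40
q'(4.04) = -10.00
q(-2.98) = 19.80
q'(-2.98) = -10.00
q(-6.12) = 51.20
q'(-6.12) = -10.00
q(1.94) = -29.40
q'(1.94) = -10.00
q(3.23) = -42.30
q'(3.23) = -10.00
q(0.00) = -10.00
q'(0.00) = -10.00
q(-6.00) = 50.00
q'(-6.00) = -10.00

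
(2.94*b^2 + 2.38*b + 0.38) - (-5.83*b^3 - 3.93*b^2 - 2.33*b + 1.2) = 5.83*b^3 + 6.87*b^2 + 4.71*b - 0.82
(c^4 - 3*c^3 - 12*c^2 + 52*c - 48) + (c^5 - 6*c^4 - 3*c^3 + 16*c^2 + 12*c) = c^5 - 5*c^4 - 6*c^3 + 4*c^2 + 64*c - 48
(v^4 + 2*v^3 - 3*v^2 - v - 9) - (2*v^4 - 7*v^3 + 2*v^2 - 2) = -v^4 + 9*v^3 - 5*v^2 - v - 7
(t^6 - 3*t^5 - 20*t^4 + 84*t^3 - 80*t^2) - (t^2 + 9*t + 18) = t^6 - 3*t^5 - 20*t^4 + 84*t^3 - 81*t^2 - 9*t - 18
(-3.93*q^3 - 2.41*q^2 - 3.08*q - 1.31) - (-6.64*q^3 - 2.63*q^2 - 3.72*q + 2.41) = 2.71*q^3 + 0.22*q^2 + 0.64*q - 3.72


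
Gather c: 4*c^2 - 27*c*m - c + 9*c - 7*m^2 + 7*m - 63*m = 4*c^2 + c*(8 - 27*m) - 7*m^2 - 56*m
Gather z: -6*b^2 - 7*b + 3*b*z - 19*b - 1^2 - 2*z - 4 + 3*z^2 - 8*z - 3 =-6*b^2 - 26*b + 3*z^2 + z*(3*b - 10) - 8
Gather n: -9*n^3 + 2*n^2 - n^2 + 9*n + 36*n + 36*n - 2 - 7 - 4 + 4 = -9*n^3 + n^2 + 81*n - 9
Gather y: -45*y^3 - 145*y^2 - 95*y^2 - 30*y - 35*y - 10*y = -45*y^3 - 240*y^2 - 75*y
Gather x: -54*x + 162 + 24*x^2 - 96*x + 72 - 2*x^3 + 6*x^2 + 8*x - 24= -2*x^3 + 30*x^2 - 142*x + 210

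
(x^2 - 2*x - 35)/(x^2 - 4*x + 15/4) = 4*(x^2 - 2*x - 35)/(4*x^2 - 16*x + 15)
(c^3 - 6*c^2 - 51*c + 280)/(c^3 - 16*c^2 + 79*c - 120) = (c + 7)/(c - 3)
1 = 1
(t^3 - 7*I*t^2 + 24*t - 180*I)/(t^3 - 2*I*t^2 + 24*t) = (t^2 - I*t + 30)/(t*(t + 4*I))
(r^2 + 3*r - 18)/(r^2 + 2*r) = (r^2 + 3*r - 18)/(r*(r + 2))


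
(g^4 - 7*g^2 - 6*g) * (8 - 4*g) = -4*g^5 + 8*g^4 + 28*g^3 - 32*g^2 - 48*g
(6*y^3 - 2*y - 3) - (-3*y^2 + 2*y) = 6*y^3 + 3*y^2 - 4*y - 3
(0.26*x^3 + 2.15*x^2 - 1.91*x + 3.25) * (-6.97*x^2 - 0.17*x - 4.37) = -1.8122*x^5 - 15.0297*x^4 + 11.811*x^3 - 31.7233*x^2 + 7.7942*x - 14.2025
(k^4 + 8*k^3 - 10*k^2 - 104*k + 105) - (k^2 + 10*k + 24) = k^4 + 8*k^3 - 11*k^2 - 114*k + 81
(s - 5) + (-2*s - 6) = -s - 11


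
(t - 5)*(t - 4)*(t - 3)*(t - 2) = t^4 - 14*t^3 + 71*t^2 - 154*t + 120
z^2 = z^2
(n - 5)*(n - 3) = n^2 - 8*n + 15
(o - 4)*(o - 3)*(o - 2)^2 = o^4 - 11*o^3 + 44*o^2 - 76*o + 48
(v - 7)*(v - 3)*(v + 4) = v^3 - 6*v^2 - 19*v + 84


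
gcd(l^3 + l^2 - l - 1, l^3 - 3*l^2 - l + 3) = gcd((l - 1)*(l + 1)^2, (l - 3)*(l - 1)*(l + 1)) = l^2 - 1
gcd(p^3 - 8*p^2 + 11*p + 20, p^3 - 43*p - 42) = p + 1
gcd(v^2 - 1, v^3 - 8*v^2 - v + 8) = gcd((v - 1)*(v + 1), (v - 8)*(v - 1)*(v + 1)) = v^2 - 1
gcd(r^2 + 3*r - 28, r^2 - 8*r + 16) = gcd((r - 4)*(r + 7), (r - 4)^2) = r - 4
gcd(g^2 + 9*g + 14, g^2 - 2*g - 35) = 1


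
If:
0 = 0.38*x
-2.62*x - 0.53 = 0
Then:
No Solution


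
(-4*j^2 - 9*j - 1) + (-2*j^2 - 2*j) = -6*j^2 - 11*j - 1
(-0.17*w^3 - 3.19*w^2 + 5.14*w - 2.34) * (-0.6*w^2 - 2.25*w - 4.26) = 0.102*w^5 + 2.2965*w^4 + 4.8177*w^3 + 3.4284*w^2 - 16.6314*w + 9.9684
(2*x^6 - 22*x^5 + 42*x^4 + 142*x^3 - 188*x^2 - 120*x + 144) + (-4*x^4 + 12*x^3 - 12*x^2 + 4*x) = 2*x^6 - 22*x^5 + 38*x^4 + 154*x^3 - 200*x^2 - 116*x + 144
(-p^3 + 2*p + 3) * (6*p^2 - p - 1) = -6*p^5 + p^4 + 13*p^3 + 16*p^2 - 5*p - 3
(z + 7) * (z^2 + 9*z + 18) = z^3 + 16*z^2 + 81*z + 126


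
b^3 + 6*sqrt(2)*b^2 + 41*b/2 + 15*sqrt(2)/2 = (b + sqrt(2)/2)*(b + 5*sqrt(2)/2)*(b + 3*sqrt(2))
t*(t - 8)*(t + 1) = t^3 - 7*t^2 - 8*t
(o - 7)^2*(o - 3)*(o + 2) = o^4 - 15*o^3 + 57*o^2 + 35*o - 294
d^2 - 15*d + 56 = (d - 8)*(d - 7)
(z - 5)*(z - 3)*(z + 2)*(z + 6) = z^4 - 37*z^2 + 24*z + 180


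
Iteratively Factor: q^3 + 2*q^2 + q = (q + 1)*(q^2 + q) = (q + 1)^2*(q)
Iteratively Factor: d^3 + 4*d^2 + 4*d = (d + 2)*(d^2 + 2*d) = (d + 2)^2*(d)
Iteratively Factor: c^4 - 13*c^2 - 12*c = (c - 4)*(c^3 + 4*c^2 + 3*c) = (c - 4)*(c + 3)*(c^2 + c) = (c - 4)*(c + 1)*(c + 3)*(c)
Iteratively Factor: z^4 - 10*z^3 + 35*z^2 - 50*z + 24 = (z - 2)*(z^3 - 8*z^2 + 19*z - 12) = (z - 2)*(z - 1)*(z^2 - 7*z + 12) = (z - 3)*(z - 2)*(z - 1)*(z - 4)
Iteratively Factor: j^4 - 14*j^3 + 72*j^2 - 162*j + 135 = (j - 5)*(j^3 - 9*j^2 + 27*j - 27) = (j - 5)*(j - 3)*(j^2 - 6*j + 9) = (j - 5)*(j - 3)^2*(j - 3)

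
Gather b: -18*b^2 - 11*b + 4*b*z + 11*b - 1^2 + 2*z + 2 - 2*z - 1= -18*b^2 + 4*b*z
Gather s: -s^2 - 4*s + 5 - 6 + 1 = -s^2 - 4*s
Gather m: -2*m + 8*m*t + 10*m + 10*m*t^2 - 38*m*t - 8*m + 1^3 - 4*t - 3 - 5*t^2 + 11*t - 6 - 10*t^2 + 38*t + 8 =m*(10*t^2 - 30*t) - 15*t^2 + 45*t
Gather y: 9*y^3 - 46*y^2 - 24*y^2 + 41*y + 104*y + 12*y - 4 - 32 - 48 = 9*y^3 - 70*y^2 + 157*y - 84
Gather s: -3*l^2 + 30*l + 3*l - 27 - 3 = -3*l^2 + 33*l - 30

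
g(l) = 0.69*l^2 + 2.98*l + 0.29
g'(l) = 1.38*l + 2.98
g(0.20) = 0.91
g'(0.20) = 3.26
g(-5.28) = 3.79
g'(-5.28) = -4.31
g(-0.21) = -0.31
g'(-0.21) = 2.69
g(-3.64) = -1.41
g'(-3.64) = -2.04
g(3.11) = 16.23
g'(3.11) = 7.27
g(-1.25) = -2.36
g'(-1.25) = 1.26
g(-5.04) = 2.80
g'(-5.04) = -3.98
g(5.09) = 33.33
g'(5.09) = 10.00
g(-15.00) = 110.84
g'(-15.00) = -17.72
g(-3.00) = -2.44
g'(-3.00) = -1.16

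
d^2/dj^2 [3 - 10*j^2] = -20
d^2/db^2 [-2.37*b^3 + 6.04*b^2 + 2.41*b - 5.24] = 12.08 - 14.22*b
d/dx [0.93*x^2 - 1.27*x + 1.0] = 1.86*x - 1.27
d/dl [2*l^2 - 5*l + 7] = 4*l - 5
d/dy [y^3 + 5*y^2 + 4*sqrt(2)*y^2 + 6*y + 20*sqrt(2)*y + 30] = 3*y^2 + 10*y + 8*sqrt(2)*y + 6 + 20*sqrt(2)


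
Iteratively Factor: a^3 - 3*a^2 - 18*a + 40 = (a - 2)*(a^2 - a - 20) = (a - 2)*(a + 4)*(a - 5)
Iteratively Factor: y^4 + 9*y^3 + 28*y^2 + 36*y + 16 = (y + 2)*(y^3 + 7*y^2 + 14*y + 8) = (y + 2)*(y + 4)*(y^2 + 3*y + 2) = (y + 2)^2*(y + 4)*(y + 1)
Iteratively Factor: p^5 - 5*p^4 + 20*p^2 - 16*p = (p + 2)*(p^4 - 7*p^3 + 14*p^2 - 8*p) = (p - 4)*(p + 2)*(p^3 - 3*p^2 + 2*p) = (p - 4)*(p - 1)*(p + 2)*(p^2 - 2*p) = (p - 4)*(p - 2)*(p - 1)*(p + 2)*(p)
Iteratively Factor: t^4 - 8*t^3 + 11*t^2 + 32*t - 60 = (t + 2)*(t^3 - 10*t^2 + 31*t - 30) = (t - 3)*(t + 2)*(t^2 - 7*t + 10) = (t - 5)*(t - 3)*(t + 2)*(t - 2)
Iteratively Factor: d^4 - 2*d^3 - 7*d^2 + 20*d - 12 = (d - 2)*(d^3 - 7*d + 6) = (d - 2)*(d - 1)*(d^2 + d - 6) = (d - 2)^2*(d - 1)*(d + 3)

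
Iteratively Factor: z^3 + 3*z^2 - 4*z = (z - 1)*(z^2 + 4*z) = (z - 1)*(z + 4)*(z)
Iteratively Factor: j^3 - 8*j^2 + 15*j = (j - 5)*(j^2 - 3*j) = j*(j - 5)*(j - 3)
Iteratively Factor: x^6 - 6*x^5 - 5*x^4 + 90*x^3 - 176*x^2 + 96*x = (x - 2)*(x^5 - 4*x^4 - 13*x^3 + 64*x^2 - 48*x) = (x - 3)*(x - 2)*(x^4 - x^3 - 16*x^2 + 16*x) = x*(x - 3)*(x - 2)*(x^3 - x^2 - 16*x + 16) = x*(x - 3)*(x - 2)*(x - 1)*(x^2 - 16) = x*(x - 3)*(x - 2)*(x - 1)*(x + 4)*(x - 4)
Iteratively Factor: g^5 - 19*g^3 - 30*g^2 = (g + 2)*(g^4 - 2*g^3 - 15*g^2) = (g + 2)*(g + 3)*(g^3 - 5*g^2) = g*(g + 2)*(g + 3)*(g^2 - 5*g) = g^2*(g + 2)*(g + 3)*(g - 5)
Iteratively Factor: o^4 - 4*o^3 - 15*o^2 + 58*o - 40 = (o - 1)*(o^3 - 3*o^2 - 18*o + 40) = (o - 2)*(o - 1)*(o^2 - o - 20) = (o - 2)*(o - 1)*(o + 4)*(o - 5)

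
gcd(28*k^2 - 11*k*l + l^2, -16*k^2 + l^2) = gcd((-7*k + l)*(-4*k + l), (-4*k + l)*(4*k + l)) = 4*k - l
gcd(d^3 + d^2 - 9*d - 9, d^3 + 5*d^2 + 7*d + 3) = d^2 + 4*d + 3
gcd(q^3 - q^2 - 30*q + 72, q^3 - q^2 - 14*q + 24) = q - 3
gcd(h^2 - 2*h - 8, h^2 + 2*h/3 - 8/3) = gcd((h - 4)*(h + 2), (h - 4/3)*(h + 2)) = h + 2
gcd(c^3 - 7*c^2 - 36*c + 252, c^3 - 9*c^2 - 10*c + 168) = c^2 - 13*c + 42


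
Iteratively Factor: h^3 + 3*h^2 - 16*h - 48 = (h - 4)*(h^2 + 7*h + 12) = (h - 4)*(h + 4)*(h + 3)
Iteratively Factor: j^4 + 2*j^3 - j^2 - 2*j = (j)*(j^3 + 2*j^2 - j - 2) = j*(j + 2)*(j^2 - 1) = j*(j + 1)*(j + 2)*(j - 1)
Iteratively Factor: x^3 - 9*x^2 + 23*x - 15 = (x - 5)*(x^2 - 4*x + 3) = (x - 5)*(x - 3)*(x - 1)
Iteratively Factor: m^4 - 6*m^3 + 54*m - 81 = (m - 3)*(m^3 - 3*m^2 - 9*m + 27) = (m - 3)*(m + 3)*(m^2 - 6*m + 9) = (m - 3)^2*(m + 3)*(m - 3)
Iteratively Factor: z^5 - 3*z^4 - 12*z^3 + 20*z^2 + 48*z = (z - 4)*(z^4 + z^3 - 8*z^2 - 12*z) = (z - 4)*(z + 2)*(z^3 - z^2 - 6*z) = z*(z - 4)*(z + 2)*(z^2 - z - 6) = z*(z - 4)*(z - 3)*(z + 2)*(z + 2)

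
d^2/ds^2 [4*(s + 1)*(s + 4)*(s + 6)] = 24*s + 88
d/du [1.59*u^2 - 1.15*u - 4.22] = 3.18*u - 1.15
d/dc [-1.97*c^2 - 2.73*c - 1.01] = -3.94*c - 2.73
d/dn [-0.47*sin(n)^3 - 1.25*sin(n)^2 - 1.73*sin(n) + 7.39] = (-2.5*sin(n) + 0.705*cos(2*n) - 2.435)*cos(n)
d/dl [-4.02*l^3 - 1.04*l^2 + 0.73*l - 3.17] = -12.06*l^2 - 2.08*l + 0.73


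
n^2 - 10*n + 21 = (n - 7)*(n - 3)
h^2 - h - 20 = (h - 5)*(h + 4)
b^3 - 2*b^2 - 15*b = b*(b - 5)*(b + 3)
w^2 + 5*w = w*(w + 5)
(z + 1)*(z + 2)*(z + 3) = z^3 + 6*z^2 + 11*z + 6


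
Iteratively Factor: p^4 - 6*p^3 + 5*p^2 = (p - 5)*(p^3 - p^2) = (p - 5)*(p - 1)*(p^2) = p*(p - 5)*(p - 1)*(p)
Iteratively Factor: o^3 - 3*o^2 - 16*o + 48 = (o - 4)*(o^2 + o - 12) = (o - 4)*(o - 3)*(o + 4)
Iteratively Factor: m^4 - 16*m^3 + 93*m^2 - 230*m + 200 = (m - 2)*(m^3 - 14*m^2 + 65*m - 100) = (m - 5)*(m - 2)*(m^2 - 9*m + 20) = (m - 5)^2*(m - 2)*(m - 4)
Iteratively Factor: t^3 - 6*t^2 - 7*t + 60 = (t + 3)*(t^2 - 9*t + 20) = (t - 4)*(t + 3)*(t - 5)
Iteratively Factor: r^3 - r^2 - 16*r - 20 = (r + 2)*(r^2 - 3*r - 10) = (r + 2)^2*(r - 5)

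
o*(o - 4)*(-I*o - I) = -I*o^3 + 3*I*o^2 + 4*I*o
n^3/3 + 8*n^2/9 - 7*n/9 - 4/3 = (n/3 + 1)*(n - 4/3)*(n + 1)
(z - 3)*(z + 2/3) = z^2 - 7*z/3 - 2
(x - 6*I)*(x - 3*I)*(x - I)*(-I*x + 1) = -I*x^4 - 9*x^3 + 17*I*x^2 - 9*x + 18*I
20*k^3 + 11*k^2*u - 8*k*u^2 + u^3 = (-5*k + u)*(-4*k + u)*(k + u)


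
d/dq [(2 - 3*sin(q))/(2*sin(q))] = -cos(q)/sin(q)^2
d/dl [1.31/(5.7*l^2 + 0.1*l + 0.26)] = (-14.934*l - 0.131)/(5.7*l^2 + 0.1*l + 0.26)^2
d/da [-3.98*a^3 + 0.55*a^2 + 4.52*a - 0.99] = -11.94*a^2 + 1.1*a + 4.52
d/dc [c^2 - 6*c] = 2*c - 6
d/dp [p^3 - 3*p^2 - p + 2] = 3*p^2 - 6*p - 1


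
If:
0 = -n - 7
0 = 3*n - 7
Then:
No Solution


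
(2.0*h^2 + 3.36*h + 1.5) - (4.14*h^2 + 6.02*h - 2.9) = -2.14*h^2 - 2.66*h + 4.4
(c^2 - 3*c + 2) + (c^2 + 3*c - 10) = 2*c^2 - 8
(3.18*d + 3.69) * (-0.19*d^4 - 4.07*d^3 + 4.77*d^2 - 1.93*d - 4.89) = -0.6042*d^5 - 13.6437*d^4 + 0.1503*d^3 + 11.4639*d^2 - 22.6719*d - 18.0441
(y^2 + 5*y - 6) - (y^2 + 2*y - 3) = 3*y - 3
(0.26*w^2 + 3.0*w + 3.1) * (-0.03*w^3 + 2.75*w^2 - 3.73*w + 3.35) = -0.0078*w^5 + 0.625*w^4 + 7.1872*w^3 - 1.794*w^2 - 1.513*w + 10.385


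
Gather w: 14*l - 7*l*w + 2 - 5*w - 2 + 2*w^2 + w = 14*l + 2*w^2 + w*(-7*l - 4)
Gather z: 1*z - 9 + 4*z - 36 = 5*z - 45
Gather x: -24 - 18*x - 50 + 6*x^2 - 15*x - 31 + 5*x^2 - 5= 11*x^2 - 33*x - 110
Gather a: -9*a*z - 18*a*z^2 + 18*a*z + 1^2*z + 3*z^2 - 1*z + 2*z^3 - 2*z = a*(-18*z^2 + 9*z) + 2*z^3 + 3*z^2 - 2*z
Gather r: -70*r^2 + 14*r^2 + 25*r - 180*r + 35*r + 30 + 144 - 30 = -56*r^2 - 120*r + 144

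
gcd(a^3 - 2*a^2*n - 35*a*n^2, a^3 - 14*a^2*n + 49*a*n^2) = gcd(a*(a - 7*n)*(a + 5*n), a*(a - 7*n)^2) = a^2 - 7*a*n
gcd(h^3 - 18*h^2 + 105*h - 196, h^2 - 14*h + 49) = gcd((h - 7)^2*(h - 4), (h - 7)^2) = h^2 - 14*h + 49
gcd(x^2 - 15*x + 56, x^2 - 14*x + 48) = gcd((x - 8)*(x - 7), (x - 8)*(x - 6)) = x - 8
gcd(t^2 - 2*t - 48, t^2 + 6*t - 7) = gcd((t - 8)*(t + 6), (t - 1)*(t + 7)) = 1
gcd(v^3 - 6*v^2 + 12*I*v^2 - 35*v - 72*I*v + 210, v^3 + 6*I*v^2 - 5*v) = v + 5*I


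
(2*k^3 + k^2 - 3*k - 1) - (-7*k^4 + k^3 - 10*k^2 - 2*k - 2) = 7*k^4 + k^3 + 11*k^2 - k + 1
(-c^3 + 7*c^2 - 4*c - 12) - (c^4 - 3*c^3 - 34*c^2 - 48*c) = -c^4 + 2*c^3 + 41*c^2 + 44*c - 12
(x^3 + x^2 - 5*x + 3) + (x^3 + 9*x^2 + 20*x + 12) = 2*x^3 + 10*x^2 + 15*x + 15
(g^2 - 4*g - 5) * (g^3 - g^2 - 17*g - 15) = g^5 - 5*g^4 - 18*g^3 + 58*g^2 + 145*g + 75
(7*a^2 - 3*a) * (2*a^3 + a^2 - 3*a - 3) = 14*a^5 + a^4 - 24*a^3 - 12*a^2 + 9*a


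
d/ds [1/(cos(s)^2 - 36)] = 2*sin(s)*cos(s)/(cos(s)^2 - 36)^2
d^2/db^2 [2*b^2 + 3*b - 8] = 4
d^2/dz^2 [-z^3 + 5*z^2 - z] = 10 - 6*z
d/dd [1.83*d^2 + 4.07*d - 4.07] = 3.66*d + 4.07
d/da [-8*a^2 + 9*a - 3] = 9 - 16*a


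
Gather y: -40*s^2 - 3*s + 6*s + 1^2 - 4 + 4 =-40*s^2 + 3*s + 1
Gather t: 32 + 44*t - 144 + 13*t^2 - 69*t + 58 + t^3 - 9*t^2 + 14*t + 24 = t^3 + 4*t^2 - 11*t - 30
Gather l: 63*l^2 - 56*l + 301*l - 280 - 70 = 63*l^2 + 245*l - 350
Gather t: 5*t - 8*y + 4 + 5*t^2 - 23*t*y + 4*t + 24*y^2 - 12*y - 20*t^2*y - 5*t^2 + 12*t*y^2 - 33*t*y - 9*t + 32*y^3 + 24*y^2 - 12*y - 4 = -20*t^2*y + t*(12*y^2 - 56*y) + 32*y^3 + 48*y^2 - 32*y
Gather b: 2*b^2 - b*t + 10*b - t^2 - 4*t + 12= 2*b^2 + b*(10 - t) - t^2 - 4*t + 12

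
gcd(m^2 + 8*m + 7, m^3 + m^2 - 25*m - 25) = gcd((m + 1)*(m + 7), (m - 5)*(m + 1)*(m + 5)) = m + 1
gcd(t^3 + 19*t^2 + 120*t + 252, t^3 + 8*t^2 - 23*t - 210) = t^2 + 13*t + 42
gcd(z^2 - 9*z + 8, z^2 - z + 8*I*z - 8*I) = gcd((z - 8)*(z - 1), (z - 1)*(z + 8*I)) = z - 1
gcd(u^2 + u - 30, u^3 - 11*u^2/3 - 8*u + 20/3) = u - 5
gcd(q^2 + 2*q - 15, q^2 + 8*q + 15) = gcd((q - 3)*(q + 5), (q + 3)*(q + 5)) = q + 5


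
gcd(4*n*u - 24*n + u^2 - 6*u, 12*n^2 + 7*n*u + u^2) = 4*n + u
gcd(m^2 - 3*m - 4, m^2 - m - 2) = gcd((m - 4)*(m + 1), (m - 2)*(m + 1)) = m + 1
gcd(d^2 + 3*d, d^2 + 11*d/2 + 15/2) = d + 3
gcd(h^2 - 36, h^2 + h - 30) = h + 6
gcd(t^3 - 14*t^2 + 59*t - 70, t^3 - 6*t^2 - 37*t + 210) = t^2 - 12*t + 35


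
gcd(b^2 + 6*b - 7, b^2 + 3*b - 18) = 1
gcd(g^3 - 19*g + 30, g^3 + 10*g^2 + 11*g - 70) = g^2 + 3*g - 10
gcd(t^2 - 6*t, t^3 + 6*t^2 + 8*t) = t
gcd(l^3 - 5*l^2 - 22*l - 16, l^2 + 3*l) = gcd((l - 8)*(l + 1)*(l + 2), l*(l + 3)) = 1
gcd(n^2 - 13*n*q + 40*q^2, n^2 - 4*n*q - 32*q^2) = -n + 8*q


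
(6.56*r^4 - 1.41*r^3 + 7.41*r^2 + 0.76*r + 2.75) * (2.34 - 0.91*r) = -5.9696*r^5 + 16.6335*r^4 - 10.0425*r^3 + 16.6478*r^2 - 0.7241*r + 6.435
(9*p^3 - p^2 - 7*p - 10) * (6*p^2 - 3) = 54*p^5 - 6*p^4 - 69*p^3 - 57*p^2 + 21*p + 30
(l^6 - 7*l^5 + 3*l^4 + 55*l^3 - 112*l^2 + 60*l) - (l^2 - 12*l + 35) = l^6 - 7*l^5 + 3*l^4 + 55*l^3 - 113*l^2 + 72*l - 35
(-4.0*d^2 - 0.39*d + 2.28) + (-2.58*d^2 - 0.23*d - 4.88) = -6.58*d^2 - 0.62*d - 2.6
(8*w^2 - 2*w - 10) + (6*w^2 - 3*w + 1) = 14*w^2 - 5*w - 9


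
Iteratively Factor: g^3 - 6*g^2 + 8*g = (g - 2)*(g^2 - 4*g) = (g - 4)*(g - 2)*(g)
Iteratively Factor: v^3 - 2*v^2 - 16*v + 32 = (v - 2)*(v^2 - 16) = (v - 2)*(v + 4)*(v - 4)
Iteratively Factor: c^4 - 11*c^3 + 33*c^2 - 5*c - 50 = (c - 5)*(c^3 - 6*c^2 + 3*c + 10) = (c - 5)^2*(c^2 - c - 2) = (c - 5)^2*(c - 2)*(c + 1)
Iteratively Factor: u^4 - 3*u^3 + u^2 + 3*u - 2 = (u - 1)*(u^3 - 2*u^2 - u + 2) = (u - 2)*(u - 1)*(u^2 - 1) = (u - 2)*(u - 1)*(u + 1)*(u - 1)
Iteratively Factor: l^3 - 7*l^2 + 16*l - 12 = (l - 3)*(l^2 - 4*l + 4) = (l - 3)*(l - 2)*(l - 2)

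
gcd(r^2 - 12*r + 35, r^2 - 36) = 1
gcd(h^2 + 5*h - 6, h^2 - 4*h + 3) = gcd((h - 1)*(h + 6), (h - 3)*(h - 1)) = h - 1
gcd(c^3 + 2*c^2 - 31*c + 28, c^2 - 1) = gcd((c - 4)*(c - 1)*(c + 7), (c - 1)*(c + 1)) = c - 1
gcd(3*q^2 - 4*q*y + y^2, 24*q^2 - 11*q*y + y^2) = -3*q + y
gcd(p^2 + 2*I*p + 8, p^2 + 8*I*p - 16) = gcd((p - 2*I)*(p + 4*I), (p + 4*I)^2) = p + 4*I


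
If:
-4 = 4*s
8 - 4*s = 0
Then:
No Solution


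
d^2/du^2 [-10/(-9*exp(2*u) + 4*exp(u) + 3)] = 40*((1 - 9*exp(u))*(-9*exp(2*u) + 4*exp(u) + 3) - 2*(9*exp(u) - 2)^2*exp(u))*exp(u)/(-9*exp(2*u) + 4*exp(u) + 3)^3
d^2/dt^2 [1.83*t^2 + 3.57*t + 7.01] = 3.66000000000000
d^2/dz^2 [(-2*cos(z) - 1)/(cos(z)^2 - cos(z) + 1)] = (-18*sin(z)^4*cos(z) - 6*sin(z)^4 + 5*sin(z)^2 - 23*cos(z)/4 + 3*cos(3*z)/4 + cos(5*z) + 5)/(sin(z)^2 + cos(z) - 2)^3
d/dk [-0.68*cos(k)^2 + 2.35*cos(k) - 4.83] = (1.36*cos(k) - 2.35)*sin(k)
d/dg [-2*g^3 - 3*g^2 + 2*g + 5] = -6*g^2 - 6*g + 2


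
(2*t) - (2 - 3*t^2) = 3*t^2 + 2*t - 2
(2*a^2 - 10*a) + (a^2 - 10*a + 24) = 3*a^2 - 20*a + 24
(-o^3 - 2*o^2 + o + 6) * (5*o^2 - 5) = -5*o^5 - 10*o^4 + 10*o^3 + 40*o^2 - 5*o - 30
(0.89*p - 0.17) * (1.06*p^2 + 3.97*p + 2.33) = 0.9434*p^3 + 3.3531*p^2 + 1.3988*p - 0.3961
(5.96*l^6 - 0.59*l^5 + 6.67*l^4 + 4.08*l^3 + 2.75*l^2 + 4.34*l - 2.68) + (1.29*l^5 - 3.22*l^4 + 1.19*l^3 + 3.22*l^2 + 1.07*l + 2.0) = 5.96*l^6 + 0.7*l^5 + 3.45*l^4 + 5.27*l^3 + 5.97*l^2 + 5.41*l - 0.68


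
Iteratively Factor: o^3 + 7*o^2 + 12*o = (o + 3)*(o^2 + 4*o) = o*(o + 3)*(o + 4)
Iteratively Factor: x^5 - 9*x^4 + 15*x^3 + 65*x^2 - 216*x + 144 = (x + 3)*(x^4 - 12*x^3 + 51*x^2 - 88*x + 48) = (x - 4)*(x + 3)*(x^3 - 8*x^2 + 19*x - 12) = (x - 4)*(x - 3)*(x + 3)*(x^2 - 5*x + 4) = (x - 4)^2*(x - 3)*(x + 3)*(x - 1)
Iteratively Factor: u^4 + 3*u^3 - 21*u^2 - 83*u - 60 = (u - 5)*(u^3 + 8*u^2 + 19*u + 12) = (u - 5)*(u + 3)*(u^2 + 5*u + 4) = (u - 5)*(u + 3)*(u + 4)*(u + 1)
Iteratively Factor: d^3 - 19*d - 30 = (d - 5)*(d^2 + 5*d + 6) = (d - 5)*(d + 2)*(d + 3)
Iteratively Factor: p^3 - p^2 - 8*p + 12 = (p - 2)*(p^2 + p - 6) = (p - 2)^2*(p + 3)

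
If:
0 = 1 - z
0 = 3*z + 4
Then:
No Solution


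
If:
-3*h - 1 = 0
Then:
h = -1/3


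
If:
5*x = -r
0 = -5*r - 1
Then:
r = -1/5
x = 1/25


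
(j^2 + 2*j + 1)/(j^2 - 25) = (j^2 + 2*j + 1)/(j^2 - 25)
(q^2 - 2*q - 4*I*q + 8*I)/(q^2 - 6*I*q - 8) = (q - 2)/(q - 2*I)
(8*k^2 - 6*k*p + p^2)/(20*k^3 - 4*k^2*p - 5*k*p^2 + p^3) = (-4*k + p)/(-10*k^2 - 3*k*p + p^2)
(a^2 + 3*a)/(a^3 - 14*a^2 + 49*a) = (a + 3)/(a^2 - 14*a + 49)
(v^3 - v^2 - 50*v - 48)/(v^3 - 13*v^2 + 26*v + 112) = (v^2 + 7*v + 6)/(v^2 - 5*v - 14)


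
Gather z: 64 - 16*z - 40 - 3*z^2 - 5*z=-3*z^2 - 21*z + 24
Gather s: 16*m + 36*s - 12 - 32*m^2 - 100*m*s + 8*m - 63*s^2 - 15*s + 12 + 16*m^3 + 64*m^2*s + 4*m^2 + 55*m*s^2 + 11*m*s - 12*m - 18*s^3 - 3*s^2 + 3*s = 16*m^3 - 28*m^2 + 12*m - 18*s^3 + s^2*(55*m - 66) + s*(64*m^2 - 89*m + 24)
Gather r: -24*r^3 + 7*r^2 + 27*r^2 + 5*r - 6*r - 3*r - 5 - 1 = -24*r^3 + 34*r^2 - 4*r - 6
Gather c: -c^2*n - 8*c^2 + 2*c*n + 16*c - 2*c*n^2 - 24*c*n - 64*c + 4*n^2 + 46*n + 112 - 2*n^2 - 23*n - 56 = c^2*(-n - 8) + c*(-2*n^2 - 22*n - 48) + 2*n^2 + 23*n + 56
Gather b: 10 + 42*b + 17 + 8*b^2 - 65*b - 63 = 8*b^2 - 23*b - 36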